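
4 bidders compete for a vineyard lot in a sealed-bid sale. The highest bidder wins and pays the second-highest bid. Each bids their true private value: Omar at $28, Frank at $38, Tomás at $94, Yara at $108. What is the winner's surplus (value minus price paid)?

Winner's surplus: $14.

Ranking the bids: Yara $108, then Tomás $94, then Frank $38, then Omar $28.
Yara wins with the top bid and pays the second-highest, $94.
Surplus = $108 − $94 = $14.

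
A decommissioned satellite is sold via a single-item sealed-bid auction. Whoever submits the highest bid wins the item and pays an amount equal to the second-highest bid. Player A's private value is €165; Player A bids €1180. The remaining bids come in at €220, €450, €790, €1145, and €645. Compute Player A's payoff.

Player A's payoff: -€980.

Highest competing bid: €1145.
Player A's bid €1180 is the highest overall, so Player A wins and pays the second-highest bid, €1145.
Payoff = value − price = €165 − €1145 = -€980.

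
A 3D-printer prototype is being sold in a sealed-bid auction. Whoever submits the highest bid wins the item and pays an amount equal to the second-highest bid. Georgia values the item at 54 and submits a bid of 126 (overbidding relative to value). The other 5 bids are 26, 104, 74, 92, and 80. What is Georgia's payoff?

Georgia's payoff: -50.

Highest competing bid: 104.
Georgia's bid 126 is the highest overall, so Georgia wins and pays the second-highest bid, 104.
Payoff = value − price = 54 − 104 = -50.
Overbidding won the item at a price above value — truthful bidding would have avoided this loss.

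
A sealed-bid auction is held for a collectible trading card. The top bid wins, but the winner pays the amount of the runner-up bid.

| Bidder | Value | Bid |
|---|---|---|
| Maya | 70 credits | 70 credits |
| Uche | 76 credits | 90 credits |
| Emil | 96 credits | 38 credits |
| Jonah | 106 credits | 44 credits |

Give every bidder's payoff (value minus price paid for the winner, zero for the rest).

Sorted high to low: Uche 90 credits > Maya 70 credits > Jonah 44 credits > Emil 38 credits.
Uche has the top bid and wins; the price is the second-highest bid, 70 credits.
Uche's payoff = 76 credits − 70 credits = 6 credits. All other bidders lose, so their payoff is 0.

Maya 0 credits, Uche 6 credits, Emil 0 credits, Jonah 0 credits.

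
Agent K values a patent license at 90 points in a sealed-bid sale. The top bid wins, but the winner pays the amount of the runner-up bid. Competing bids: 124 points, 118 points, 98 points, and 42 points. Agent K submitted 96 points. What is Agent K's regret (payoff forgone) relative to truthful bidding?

The highest competing bid is 124 points.
Bidding truthfully at 90 points: the top bid is 124 points (a rival), so Agent K loses. Payoff = 0 points.
Bidding 96 points: the top bid is 124 points (a rival), so Agent K loses. Payoff = 0 points.
Regret = truthful payoff − actual payoff = 0 points − 0 points = 0 points.

Payoff forgone: 0 points.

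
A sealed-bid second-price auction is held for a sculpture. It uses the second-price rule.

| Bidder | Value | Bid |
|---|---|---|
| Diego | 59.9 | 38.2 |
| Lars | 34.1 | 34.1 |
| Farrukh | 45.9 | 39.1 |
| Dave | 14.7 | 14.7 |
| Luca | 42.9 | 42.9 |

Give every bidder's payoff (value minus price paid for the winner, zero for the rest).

Payoffs: Diego 0.0, Lars 0.0, Farrukh 0.0, Dave 0.0, Luca 3.8.

Ranking the bids: Luca 42.9, then Farrukh 39.1, then Diego 38.2, then Lars 34.1, then Dave 14.7.
Luca has the top bid and wins; the price is the second-highest bid, 39.1.
Luca's payoff = 42.9 − 39.1 = 3.8. All other bidders lose, so their payoff is 0.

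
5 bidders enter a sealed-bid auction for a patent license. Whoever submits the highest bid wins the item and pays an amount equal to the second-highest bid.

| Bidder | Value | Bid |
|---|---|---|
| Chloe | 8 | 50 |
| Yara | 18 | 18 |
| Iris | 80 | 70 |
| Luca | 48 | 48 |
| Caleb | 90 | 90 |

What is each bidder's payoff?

Chloe 0, Yara 0, Iris 0, Luca 0, Caleb 20.

Ranking the bids: Caleb 90 > Iris 70 > Chloe 50 > Luca 48 > Yara 18.
Caleb has the top bid and wins; the price is the second-highest bid, 70.
Caleb's payoff = 90 − 70 = 20. All other bidders lose, so their payoff is 0.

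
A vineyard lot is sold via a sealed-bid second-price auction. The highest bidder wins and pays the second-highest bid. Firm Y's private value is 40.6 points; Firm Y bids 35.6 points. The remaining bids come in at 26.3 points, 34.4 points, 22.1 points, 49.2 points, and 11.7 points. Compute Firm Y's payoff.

Payoff = 0.0 points.

Highest competing bid: 49.2 points.
Firm Y's bid 35.6 points is not the highest, so Firm Y loses, pays nothing, and earns zero payoff.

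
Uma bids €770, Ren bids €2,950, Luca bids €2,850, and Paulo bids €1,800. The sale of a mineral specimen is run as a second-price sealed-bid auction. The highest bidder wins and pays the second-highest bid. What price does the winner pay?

Price paid: €2,850.

Bids in descending order: Ren €2,950; Luca €2,850; Paulo €1,800; Uma €770.
Ren has the highest bid, so Ren wins.
The second-highest bid is €2,850, so that is what Ren pays.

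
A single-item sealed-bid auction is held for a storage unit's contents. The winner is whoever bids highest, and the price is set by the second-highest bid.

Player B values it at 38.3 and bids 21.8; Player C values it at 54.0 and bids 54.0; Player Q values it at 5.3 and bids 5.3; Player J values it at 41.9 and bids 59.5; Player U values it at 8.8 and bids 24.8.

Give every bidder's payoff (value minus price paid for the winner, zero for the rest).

Ordered from highest: Player J 59.5 > Player C 54.0 > Player U 24.8 > Player B 21.8 > Player Q 5.3.
Player J has the top bid and wins; the price is the second-highest bid, 54.0.
Player J's payoff = 41.9 − 54.0 = -12.1. All other bidders lose, so their payoff is 0.

Player B 0.0, Player C 0.0, Player Q 0.0, Player J -12.1, Player U 0.0.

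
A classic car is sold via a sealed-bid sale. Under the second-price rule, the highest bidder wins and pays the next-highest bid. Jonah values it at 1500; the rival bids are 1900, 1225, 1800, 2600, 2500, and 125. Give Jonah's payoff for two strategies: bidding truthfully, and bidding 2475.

The highest competing bid is 2600.
Bidding truthfully at 1500: the top bid is 2600 (a rival), so Jonah loses. Payoff = 0.
Bidding 2475: the top bid is 2600 (a rival), so Jonah loses. Payoff = 0.
The bid only affects whether you win, not the price — here both bids land on the same side of the top rival bid, so the deviation is payoff-neutral.

Truthful: 0; alternative: 0.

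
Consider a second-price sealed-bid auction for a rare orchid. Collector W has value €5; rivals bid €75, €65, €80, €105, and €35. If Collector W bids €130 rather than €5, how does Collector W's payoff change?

Payoff change: -€100.

The highest competing bid is €105.
Bidding truthfully at €5: the top bid is €105 (a rival), so Collector W loses. Payoff = €0.
Bidding €130: Collector W has the top bid, wins, and pays the second-highest bid €105. Payoff = €5 − €105 = -€100.
Change = -€100 − €0 = -€100.
Deviating from a truthful bid can only lose payoff in a second-price auction — never gain.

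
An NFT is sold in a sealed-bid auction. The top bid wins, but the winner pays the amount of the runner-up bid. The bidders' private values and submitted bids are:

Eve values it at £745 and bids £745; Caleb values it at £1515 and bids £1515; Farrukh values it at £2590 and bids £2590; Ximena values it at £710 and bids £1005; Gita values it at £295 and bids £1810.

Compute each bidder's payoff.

Eve £0, Caleb £0, Farrukh £780, Ximena £0, Gita £0.

Ranking the bids: Farrukh £2590 > Gita £1810 > Caleb £1515 > Ximena £1005 > Eve £745.
Farrukh has the top bid and wins; the price is the second-highest bid, £1810.
Farrukh's payoff = £2590 − £1810 = £780. All other bidders lose, so their payoff is 0.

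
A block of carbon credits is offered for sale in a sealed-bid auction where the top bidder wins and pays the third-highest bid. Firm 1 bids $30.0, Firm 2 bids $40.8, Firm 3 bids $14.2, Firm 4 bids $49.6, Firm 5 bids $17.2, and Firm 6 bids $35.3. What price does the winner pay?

Price paid: $35.3.

Bids in descending order: Firm 4 $49.6, then Firm 2 $40.8, then Firm 6 $35.3, then Firm 1 $30.0, then Firm 5 $17.2, then Firm 3 $14.2.
Firm 4 is the highest bidder, so Firm 4 wins.
Under the third-price rule, the price is the third-highest bid: $35.3.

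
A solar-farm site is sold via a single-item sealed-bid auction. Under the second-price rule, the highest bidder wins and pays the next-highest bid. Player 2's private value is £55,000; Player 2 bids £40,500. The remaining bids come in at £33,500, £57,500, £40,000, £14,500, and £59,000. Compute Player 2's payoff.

The bidder's payoff: £0.

Highest competing bid: £59,000.
Player 2's bid £40,500 is not the highest, so Player 2 loses, pays nothing, and earns zero payoff.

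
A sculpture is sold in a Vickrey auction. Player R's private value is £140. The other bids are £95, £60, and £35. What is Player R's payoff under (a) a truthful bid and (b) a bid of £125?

The highest competing bid is £95.
Bidding truthfully at £140: Player R has the top bid, wins, and pays the second-highest bid £95. Payoff = £140 − £95 = £45.
Bidding £125: Player R has the top bid, wins, and pays the second-highest bid £95. Payoff = £140 − £95 = £45.

Truthful: £45; alternative: £45.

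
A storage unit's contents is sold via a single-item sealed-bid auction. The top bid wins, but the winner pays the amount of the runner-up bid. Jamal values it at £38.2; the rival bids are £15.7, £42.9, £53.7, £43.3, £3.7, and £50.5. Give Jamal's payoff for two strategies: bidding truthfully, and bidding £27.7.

The highest competing bid is £53.7.
Bidding truthfully at £38.2: the top bid is £53.7 (a rival), so Jamal loses. Payoff = £0.0.
Bidding £27.7: the top bid is £53.7 (a rival), so Jamal loses. Payoff = £0.0.
The bid only affects whether you win, not the price — here both bids land on the same side of the top rival bid, so the deviation is payoff-neutral.

(a) £0.0  (b) £0.0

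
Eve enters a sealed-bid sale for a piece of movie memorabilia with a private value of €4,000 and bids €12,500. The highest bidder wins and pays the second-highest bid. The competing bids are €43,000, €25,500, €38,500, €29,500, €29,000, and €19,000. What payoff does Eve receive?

Highest competing bid: €43,000.
Eve's bid €12,500 is not the highest, so Eve loses, pays nothing, and earns zero payoff.

Payoff = €0.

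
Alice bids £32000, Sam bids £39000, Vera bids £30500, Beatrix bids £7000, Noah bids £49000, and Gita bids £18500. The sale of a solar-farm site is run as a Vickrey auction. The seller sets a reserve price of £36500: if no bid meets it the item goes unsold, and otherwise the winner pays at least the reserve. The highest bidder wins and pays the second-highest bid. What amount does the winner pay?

Bids in descending order: Noah £49000 > Sam £39000 > Alice £32000 > Vera £30500 > Gita £18500 > Beatrix £7000.
Noah has the highest bid, so Noah wins.
The second-highest bid is £39000, which exceeds the reserve, so that sets the price.

£39000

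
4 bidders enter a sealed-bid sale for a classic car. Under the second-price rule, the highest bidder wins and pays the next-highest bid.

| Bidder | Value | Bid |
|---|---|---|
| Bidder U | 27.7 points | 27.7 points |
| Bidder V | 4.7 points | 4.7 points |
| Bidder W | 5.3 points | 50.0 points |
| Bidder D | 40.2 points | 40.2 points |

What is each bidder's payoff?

Bidder U 0.0 points, Bidder V 0.0 points, Bidder W -34.9 points, Bidder D 0.0 points.

Sorted high to low: Bidder W 50.0 points > Bidder D 40.2 points > Bidder U 27.7 points > Bidder V 4.7 points.
Bidder W has the top bid and wins; the price is the second-highest bid, 40.2 points.
Bidder W's payoff = 5.3 points − 40.2 points = -34.9 points. All other bidders lose, so their payoff is 0.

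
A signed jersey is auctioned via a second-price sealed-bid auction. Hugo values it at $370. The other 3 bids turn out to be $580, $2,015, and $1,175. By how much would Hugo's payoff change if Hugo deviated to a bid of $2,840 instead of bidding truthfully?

-$1,645

The highest competing bid is $2,015.
Bidding truthfully at $370: the top bid is $2,015 (a rival), so Hugo loses. Payoff = $0.
Bidding $2,840: Hugo has the top bid, wins, and pays the second-highest bid $2,015. Payoff = $370 − $2,015 = -$1,645.
Change = -$1,645 − $0 = -$1,645.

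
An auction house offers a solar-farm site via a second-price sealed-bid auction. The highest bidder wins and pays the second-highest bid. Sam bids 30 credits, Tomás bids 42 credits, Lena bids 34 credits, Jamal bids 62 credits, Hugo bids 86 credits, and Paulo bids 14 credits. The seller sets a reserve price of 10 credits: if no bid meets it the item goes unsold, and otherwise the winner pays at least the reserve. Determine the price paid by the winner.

Sorted high to low: Hugo 86 credits > Jamal 62 credits > Tomás 42 credits > Lena 34 credits > Sam 30 credits > Paulo 14 credits.
Hugo has the highest bid, so Hugo wins.
The second-highest bid is 62 credits, which exceeds the reserve, so that sets the price.

Price paid: 62 credits.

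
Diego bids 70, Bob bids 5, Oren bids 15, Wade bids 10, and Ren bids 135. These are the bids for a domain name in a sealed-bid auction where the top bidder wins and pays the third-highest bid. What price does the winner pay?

Ordered from highest: Ren 135 > Diego 70 > Oren 15 > Wade 10 > Bob 5.
Ren is the highest bidder, so Ren wins.
Under the third-price rule, the price is the third-highest bid: 15.

The winner pays 15.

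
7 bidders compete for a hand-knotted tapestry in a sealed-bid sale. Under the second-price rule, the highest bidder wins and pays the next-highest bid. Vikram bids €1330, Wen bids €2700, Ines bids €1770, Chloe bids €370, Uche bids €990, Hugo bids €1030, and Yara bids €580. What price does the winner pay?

Ordered from highest: Wen €2700, then Ines €1770, then Vikram €1330, then Hugo €1030, then Uche €990, then Yara €580, then Chloe €370.
Wen has the highest bid, so Wen wins.
The second-highest bid is €1770, so that is what Wen pays.

€1770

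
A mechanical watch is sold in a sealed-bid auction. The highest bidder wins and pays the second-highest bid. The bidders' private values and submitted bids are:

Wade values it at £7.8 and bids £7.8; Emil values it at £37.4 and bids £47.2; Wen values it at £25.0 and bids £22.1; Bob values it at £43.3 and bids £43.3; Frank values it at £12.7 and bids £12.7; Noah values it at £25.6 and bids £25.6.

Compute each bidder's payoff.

Payoffs: Wade £0.0, Emil -£5.9, Wen £0.0, Bob £0.0, Frank £0.0, Noah £0.0.

Bids in descending order: Emil £47.2, then Bob £43.3, then Noah £25.6, then Wen £22.1, then Frank £12.7, then Wade £7.8.
Emil has the top bid and wins; the price is the second-highest bid, £43.3.
Emil's payoff = £37.4 − £43.3 = -£5.9. All other bidders lose, so their payoff is 0.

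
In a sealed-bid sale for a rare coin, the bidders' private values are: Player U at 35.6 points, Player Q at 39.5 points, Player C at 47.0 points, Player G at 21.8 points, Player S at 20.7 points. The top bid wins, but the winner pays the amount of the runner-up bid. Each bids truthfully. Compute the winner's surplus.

Winner's surplus: 7.5 points.

Bids in descending order: Player C 47.0 points, then Player Q 39.5 points, then Player U 35.6 points, then Player G 21.8 points, then Player S 20.7 points.
Player C wins with the top bid and pays the second-highest, 39.5 points.
Surplus = 47.0 points − 39.5 points = 7.5 points.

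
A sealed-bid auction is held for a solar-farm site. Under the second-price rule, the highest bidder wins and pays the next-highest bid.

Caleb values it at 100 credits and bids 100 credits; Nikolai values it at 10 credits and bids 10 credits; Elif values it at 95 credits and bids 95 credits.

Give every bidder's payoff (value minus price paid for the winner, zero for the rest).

Ordered from highest: Caleb 100 credits > Elif 95 credits > Nikolai 10 credits.
Caleb has the top bid and wins; the price is the second-highest bid, 95 credits.
Caleb's payoff = 100 credits − 95 credits = 5 credits. All other bidders lose, so their payoff is 0.

Payoffs: Caleb 5 credits, Nikolai 0 credits, Elif 0 credits.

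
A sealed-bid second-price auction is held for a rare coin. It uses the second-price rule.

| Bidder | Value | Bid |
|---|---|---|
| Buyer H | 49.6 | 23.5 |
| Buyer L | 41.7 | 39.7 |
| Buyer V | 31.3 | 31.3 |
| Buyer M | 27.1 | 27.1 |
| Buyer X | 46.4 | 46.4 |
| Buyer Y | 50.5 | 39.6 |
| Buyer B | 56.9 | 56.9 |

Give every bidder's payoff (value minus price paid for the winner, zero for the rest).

Ordered from highest: Buyer B 56.9, then Buyer X 46.4, then Buyer L 39.7, then Buyer Y 39.6, then Buyer V 31.3, then Buyer M 27.1, then Buyer H 23.5.
Buyer B has the top bid and wins; the price is the second-highest bid, 46.4.
Buyer B's payoff = 56.9 − 46.4 = 10.5. All other bidders lose, so their payoff is 0.

Buyer H 0.0, Buyer L 0.0, Buyer V 0.0, Buyer M 0.0, Buyer X 0.0, Buyer Y 0.0, Buyer B 10.5.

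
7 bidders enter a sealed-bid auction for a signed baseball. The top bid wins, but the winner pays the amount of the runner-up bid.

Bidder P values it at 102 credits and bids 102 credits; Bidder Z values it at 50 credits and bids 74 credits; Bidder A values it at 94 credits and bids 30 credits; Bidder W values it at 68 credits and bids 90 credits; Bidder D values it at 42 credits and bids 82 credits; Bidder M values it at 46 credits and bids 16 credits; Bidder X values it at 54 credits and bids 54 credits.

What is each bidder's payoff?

Payoffs: Bidder P 12 credits, Bidder Z 0 credits, Bidder A 0 credits, Bidder W 0 credits, Bidder D 0 credits, Bidder M 0 credits, Bidder X 0 credits.

Ordered from highest: Bidder P 102 credits > Bidder W 90 credits > Bidder D 82 credits > Bidder Z 74 credits > Bidder X 54 credits > Bidder A 30 credits > Bidder M 16 credits.
Bidder P has the top bid and wins; the price is the second-highest bid, 90 credits.
Bidder P's payoff = 102 credits − 90 credits = 12 credits. All other bidders lose, so their payoff is 0.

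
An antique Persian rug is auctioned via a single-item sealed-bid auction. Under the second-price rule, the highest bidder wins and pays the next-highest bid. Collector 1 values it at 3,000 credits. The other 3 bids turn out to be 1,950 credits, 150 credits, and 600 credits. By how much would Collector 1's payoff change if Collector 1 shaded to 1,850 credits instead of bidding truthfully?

The highest competing bid is 1,950 credits.
Bidding truthfully at 3,000 credits: Collector 1 has the top bid, wins, and pays the second-highest bid 1,950 credits. Payoff = 3,000 credits − 1,950 credits = 1,050 credits.
Bidding 1,850 credits: the top bid is 1,950 credits (a rival), so Collector 1 loses. Payoff = 0 credits.
Change = 0 credits − 1,050 credits = -1,050 credits.

Change in payoff: -1,050 credits.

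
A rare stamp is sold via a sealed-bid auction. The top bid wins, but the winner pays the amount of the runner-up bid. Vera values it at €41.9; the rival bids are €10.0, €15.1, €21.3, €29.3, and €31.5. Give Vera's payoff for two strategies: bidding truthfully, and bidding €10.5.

(a) €10.4  (b) €0.0

The highest competing bid is €31.5.
Bidding truthfully at €41.9: Vera has the top bid, wins, and pays the second-highest bid €31.5. Payoff = €41.9 − €31.5 = €10.4.
Bidding €10.5: the top bid is €31.5 (a rival), so Vera loses. Payoff = €0.0.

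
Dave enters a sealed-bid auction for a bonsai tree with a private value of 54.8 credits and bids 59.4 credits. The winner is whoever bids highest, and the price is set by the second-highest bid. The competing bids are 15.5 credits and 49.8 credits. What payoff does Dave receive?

Dave's payoff: 5.0 credits.

Highest competing bid: 49.8 credits.
Dave's bid 59.4 credits is the highest overall, so Dave wins and pays the second-highest bid, 49.8 credits.
Payoff = value − price = 54.8 credits − 49.8 credits = 5.0 credits.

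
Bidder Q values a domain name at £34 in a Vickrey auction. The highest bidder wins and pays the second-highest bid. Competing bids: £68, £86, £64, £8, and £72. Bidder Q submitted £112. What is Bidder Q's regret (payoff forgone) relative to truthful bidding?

Regret: £52.

The highest competing bid is £86.
Bidding truthfully at £34: the top bid is £86 (a rival), so Bidder Q loses. Payoff = £0.
Bidding £112: Bidder Q has the top bid, wins, and pays the second-highest bid £86. Payoff = £34 − £86 = -£52.
Regret = truthful payoff − actual payoff = £0 − -£52 = £52.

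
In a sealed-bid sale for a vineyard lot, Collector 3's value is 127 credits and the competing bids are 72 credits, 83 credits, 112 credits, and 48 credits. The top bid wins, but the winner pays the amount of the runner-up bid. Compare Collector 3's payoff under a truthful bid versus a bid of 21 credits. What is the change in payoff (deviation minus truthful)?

The highest competing bid is 112 credits.
Bidding truthfully at 127 credits: Collector 3 has the top bid, wins, and pays the second-highest bid 112 credits. Payoff = 127 credits − 112 credits = 15 credits.
Bidding 21 credits: the top bid is 112 credits (a rival), so Collector 3 loses. Payoff = 0 credits.
Change = 0 credits − 15 credits = -15 credits.

-15 credits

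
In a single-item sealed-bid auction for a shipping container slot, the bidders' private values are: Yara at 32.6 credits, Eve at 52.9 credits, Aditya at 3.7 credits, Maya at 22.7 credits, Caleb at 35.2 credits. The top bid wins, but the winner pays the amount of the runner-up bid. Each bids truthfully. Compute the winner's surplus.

Sorted high to low: Eve 52.9 credits > Caleb 35.2 credits > Yara 32.6 credits > Maya 22.7 credits > Aditya 3.7 credits.
Eve wins with the top bid and pays the second-highest, 35.2 credits.
Surplus = 52.9 credits − 35.2 credits = 17.7 credits.

17.7 credits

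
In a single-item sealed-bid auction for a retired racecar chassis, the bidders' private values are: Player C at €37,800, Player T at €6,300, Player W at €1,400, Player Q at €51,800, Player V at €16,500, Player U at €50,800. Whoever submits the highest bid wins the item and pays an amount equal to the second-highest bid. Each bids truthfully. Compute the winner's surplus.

Ordered from highest: Player Q €51,800 > Player U €50,800 > Player C €37,800 > Player V €16,500 > Player T €6,300 > Player W €1,400.
Player Q wins with the top bid and pays the second-highest, €50,800.
Surplus = €51,800 − €50,800 = €1,000.

Winner's surplus: €1,000.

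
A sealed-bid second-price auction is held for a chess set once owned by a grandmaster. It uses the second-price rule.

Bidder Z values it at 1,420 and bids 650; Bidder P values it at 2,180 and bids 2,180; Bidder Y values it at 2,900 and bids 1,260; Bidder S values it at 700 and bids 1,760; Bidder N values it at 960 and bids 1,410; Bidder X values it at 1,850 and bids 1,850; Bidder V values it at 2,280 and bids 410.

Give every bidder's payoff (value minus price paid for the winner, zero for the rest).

Payoffs: Bidder Z 0, Bidder P 330, Bidder Y 0, Bidder S 0, Bidder N 0, Bidder X 0, Bidder V 0.

Ordered from highest: Bidder P 2,180, then Bidder X 1,850, then Bidder S 1,760, then Bidder N 1,410, then Bidder Y 1,260, then Bidder Z 650, then Bidder V 410.
Bidder P has the top bid and wins; the price is the second-highest bid, 1,850.
Bidder P's payoff = 2,180 − 1,850 = 330. All other bidders lose, so their payoff is 0.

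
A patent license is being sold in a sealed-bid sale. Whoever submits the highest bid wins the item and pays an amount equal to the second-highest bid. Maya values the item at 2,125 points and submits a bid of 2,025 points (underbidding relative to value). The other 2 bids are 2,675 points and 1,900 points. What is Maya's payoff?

Highest competing bid: 2,675 points.
Maya's bid 2,025 points is not the highest, so Maya loses, pays nothing, and earns zero payoff.

0 points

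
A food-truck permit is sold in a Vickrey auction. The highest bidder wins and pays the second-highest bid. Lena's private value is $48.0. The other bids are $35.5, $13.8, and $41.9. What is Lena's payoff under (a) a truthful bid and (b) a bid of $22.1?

The highest competing bid is $41.9.
Bidding truthfully at $48.0: Lena has the top bid, wins, and pays the second-highest bid $41.9. Payoff = $48.0 − $41.9 = $6.1.
Bidding $22.1: the top bid is $41.9 (a rival), so Lena loses. Payoff = $0.0.
This is the dominant-strategy logic: truthful bidding weakly beats any alternative.

(a) $6.1  (b) $0.0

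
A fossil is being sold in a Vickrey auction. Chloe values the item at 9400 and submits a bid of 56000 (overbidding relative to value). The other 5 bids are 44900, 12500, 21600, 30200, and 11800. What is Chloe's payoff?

Highest competing bid: 44900.
Chloe's bid 56000 is the highest overall, so Chloe wins and pays the second-highest bid, 44900.
Payoff = value − price = 9400 − 44900 = -35500.
Overbidding won the item at a price above value — truthful bidding would have avoided this loss.

Chloe's payoff: -35500.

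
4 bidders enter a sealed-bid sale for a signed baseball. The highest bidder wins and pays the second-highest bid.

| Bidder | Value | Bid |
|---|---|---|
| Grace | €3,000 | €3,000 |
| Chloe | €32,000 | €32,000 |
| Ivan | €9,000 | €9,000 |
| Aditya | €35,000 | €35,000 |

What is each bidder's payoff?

Ordered from highest: Aditya €35,000 > Chloe €32,000 > Ivan €9,000 > Grace €3,000.
Aditya has the top bid and wins; the price is the second-highest bid, €32,000.
Aditya's payoff = €35,000 − €32,000 = €3,000. All other bidders lose, so their payoff is 0.

Payoffs: Grace €0, Chloe €0, Ivan €0, Aditya €3,000.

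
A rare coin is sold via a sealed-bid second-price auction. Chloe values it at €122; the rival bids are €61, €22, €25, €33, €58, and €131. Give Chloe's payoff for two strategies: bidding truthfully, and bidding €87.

The highest competing bid is €131.
Bidding truthfully at €122: the top bid is €131 (a rival), so Chloe loses. Payoff = €0.
Bidding €87: the top bid is €131 (a rival), so Chloe loses. Payoff = €0.

Truthful: €0; alternative: €0.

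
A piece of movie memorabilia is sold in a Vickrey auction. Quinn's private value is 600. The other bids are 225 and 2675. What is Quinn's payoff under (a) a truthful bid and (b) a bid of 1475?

The highest competing bid is 2675.
Bidding truthfully at 600: the top bid is 2675 (a rival), so Quinn loses. Payoff = 0.
Bidding 1475: the top bid is 2675 (a rival), so Quinn loses. Payoff = 0.
The bid only affects whether you win, not the price — here both bids land on the same side of the top rival bid, so the deviation is payoff-neutral.

Truthful: 0; alternative: 0.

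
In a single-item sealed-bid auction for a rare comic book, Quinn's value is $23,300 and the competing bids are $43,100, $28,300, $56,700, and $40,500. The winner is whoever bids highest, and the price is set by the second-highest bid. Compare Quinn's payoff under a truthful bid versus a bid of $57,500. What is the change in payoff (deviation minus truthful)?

Change in payoff: -$33,400.

The highest competing bid is $56,700.
Bidding truthfully at $23,300: the top bid is $56,700 (a rival), so Quinn loses. Payoff = $0.
Bidding $57,500: Quinn has the top bid, wins, and pays the second-highest bid $56,700. Payoff = $23,300 − $56,700 = -$33,400.
Change = -$33,400 − $0 = -$33,400.
This is the dominant-strategy logic: truthful bidding weakly beats any alternative.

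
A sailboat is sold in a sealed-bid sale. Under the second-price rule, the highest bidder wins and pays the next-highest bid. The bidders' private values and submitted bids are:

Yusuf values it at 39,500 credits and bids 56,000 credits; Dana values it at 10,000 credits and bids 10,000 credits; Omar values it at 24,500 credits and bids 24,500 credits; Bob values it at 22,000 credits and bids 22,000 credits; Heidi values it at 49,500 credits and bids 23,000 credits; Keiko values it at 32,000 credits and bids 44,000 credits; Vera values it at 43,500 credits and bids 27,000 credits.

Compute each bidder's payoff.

Payoffs: Yusuf -4,500 credits, Dana 0 credits, Omar 0 credits, Bob 0 credits, Heidi 0 credits, Keiko 0 credits, Vera 0 credits.

Ranking the bids: Yusuf 56,000 credits, then Keiko 44,000 credits, then Vera 27,000 credits, then Omar 24,500 credits, then Heidi 23,000 credits, then Bob 22,000 credits, then Dana 10,000 credits.
Yusuf has the top bid and wins; the price is the second-highest bid, 44,000 credits.
Yusuf's payoff = 39,500 credits − 44,000 credits = -4,500 credits. All other bidders lose, so their payoff is 0.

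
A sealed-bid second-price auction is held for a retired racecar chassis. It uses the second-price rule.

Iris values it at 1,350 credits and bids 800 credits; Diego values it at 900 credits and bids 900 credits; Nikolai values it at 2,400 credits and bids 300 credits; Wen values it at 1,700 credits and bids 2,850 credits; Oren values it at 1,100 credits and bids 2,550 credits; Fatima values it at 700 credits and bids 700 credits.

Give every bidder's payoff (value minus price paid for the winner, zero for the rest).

Iris 0 credits, Diego 0 credits, Nikolai 0 credits, Wen -850 credits, Oren 0 credits, Fatima 0 credits.

Bids in descending order: Wen 2,850 credits, then Oren 2,550 credits, then Diego 900 credits, then Iris 800 credits, then Fatima 700 credits, then Nikolai 300 credits.
Wen has the top bid and wins; the price is the second-highest bid, 2,550 credits.
Wen's payoff = 1,700 credits − 2,550 credits = -850 credits. All other bidders lose, so their payoff is 0.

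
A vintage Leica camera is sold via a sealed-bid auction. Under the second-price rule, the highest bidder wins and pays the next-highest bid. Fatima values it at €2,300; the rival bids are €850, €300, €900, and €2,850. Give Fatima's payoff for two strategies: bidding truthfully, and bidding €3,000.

(a) €0  (b) -€550

The highest competing bid is €2,850.
Bidding truthfully at €2,300: the top bid is €2,850 (a rival), so Fatima loses. Payoff = €0.
Bidding €3,000: Fatima has the top bid, wins, and pays the second-highest bid €2,850. Payoff = €2,300 − €2,850 = -€550.
Deviating from a truthful bid can only lose payoff in a second-price auction — never gain.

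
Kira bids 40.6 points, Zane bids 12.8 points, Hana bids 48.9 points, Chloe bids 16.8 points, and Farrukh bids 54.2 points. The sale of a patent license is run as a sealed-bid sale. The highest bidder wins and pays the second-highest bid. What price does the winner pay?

Ordered from highest: Farrukh 54.2 points, then Hana 48.9 points, then Kira 40.6 points, then Chloe 16.8 points, then Zane 12.8 points.
Farrukh has the highest bid, so Farrukh wins.
The second-highest bid is 48.9 points, so that is what Farrukh pays.

The winner pays 48.9 points.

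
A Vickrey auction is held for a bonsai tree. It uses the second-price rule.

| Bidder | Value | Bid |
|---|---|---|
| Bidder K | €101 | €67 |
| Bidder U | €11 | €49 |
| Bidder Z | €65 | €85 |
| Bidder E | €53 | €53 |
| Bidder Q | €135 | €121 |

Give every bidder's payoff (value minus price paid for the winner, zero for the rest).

Bidder K €0, Bidder U €0, Bidder Z €0, Bidder E €0, Bidder Q €50.

Bids in descending order: Bidder Q €121 > Bidder Z €85 > Bidder K €67 > Bidder E €53 > Bidder U €49.
Bidder Q has the top bid and wins; the price is the second-highest bid, €85.
Bidder Q's payoff = €135 − €85 = €50. All other bidders lose, so their payoff is 0.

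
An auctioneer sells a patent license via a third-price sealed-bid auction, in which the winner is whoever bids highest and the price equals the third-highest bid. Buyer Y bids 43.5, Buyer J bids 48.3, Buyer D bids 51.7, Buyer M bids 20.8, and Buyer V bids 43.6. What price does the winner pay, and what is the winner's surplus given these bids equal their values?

Price 43.6; surplus 8.1.

Ordered from highest: Buyer D 51.7 > Buyer J 48.3 > Buyer V 43.6 > Buyer Y 43.5 > Buyer M 20.8.
Buyer D is the highest bidder, so Buyer D wins.
Under the third-price rule, the price is the third-highest bid: 43.6.
Surplus = 51.7 − 43.6 = 8.1.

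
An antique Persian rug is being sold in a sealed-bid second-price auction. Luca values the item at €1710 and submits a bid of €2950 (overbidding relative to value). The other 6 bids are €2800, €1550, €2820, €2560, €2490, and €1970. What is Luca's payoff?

-€1110

Highest competing bid: €2820.
Luca's bid €2950 is the highest overall, so Luca wins and pays the second-highest bid, €2820.
Payoff = value − price = €1710 − €2820 = -€1110.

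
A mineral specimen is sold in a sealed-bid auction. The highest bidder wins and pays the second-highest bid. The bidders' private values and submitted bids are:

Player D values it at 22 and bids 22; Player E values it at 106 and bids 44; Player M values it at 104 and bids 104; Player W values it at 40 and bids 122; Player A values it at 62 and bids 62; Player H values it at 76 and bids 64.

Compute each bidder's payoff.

Payoffs: Player D 0, Player E 0, Player M 0, Player W -64, Player A 0, Player H 0.

Ordered from highest: Player W 122; Player M 104; Player H 64; Player A 62; Player E 44; Player D 22.
Player W has the top bid and wins; the price is the second-highest bid, 104.
Player W's payoff = 40 − 104 = -64. All other bidders lose, so their payoff is 0.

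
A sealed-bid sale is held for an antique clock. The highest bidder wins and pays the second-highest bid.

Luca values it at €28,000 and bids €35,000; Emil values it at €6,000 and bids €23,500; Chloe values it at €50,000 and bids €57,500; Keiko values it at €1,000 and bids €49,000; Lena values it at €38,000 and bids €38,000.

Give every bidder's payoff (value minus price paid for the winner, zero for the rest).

Sorted high to low: Chloe €57,500; Keiko €49,000; Lena €38,000; Luca €35,000; Emil €23,500.
Chloe has the top bid and wins; the price is the second-highest bid, €49,000.
Chloe's payoff = €50,000 − €49,000 = €1,000. All other bidders lose, so their payoff is 0.

Luca €0, Emil €0, Chloe €1,000, Keiko €0, Lena €0.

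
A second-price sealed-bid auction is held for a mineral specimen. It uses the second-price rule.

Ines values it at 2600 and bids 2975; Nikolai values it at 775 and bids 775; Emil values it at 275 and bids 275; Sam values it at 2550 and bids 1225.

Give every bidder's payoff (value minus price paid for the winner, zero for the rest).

Ines 1375, Nikolai 0, Emil 0, Sam 0.

Ordered from highest: Ines 2975; Sam 1225; Nikolai 775; Emil 275.
Ines has the top bid and wins; the price is the second-highest bid, 1225.
Ines's payoff = 2600 − 1225 = 1375. All other bidders lose, so their payoff is 0.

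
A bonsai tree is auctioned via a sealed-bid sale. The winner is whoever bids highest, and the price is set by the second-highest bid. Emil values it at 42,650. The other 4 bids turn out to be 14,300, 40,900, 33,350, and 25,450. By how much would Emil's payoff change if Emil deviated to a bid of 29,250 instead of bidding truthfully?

-1,750

The highest competing bid is 40,900.
Bidding truthfully at 42,650: Emil has the top bid, wins, and pays the second-highest bid 40,900. Payoff = 42,650 − 40,900 = 1,750.
Bidding 29,250: the top bid is 40,900 (a rival), so Emil loses. Payoff = 0.
Change = 0 − 1,750 = -1,750.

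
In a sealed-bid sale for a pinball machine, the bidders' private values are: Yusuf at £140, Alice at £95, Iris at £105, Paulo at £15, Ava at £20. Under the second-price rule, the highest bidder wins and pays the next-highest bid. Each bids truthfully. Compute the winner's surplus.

Ordered from highest: Yusuf £140; Iris £105; Alice £95; Ava £20; Paulo £15.
Yusuf wins with the top bid and pays the second-highest, £105.
Surplus = £140 − £105 = £35.

Winner's surplus: £35.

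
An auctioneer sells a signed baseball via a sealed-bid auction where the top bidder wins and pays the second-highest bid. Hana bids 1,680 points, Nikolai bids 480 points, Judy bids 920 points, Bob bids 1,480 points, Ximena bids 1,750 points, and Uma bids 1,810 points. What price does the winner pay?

1,750 points

Bids in descending order: Uma 1,810 points, then Ximena 1,750 points, then Hana 1,680 points, then Bob 1,480 points, then Judy 920 points, then Nikolai 480 points.
Uma is the highest bidder, so Uma wins.
Under the second-price rule, the price is the second-highest bid: 1,750 points.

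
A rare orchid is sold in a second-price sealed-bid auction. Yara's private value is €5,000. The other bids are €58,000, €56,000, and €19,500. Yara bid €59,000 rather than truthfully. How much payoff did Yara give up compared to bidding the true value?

€53,000

The highest competing bid is €58,000.
Bidding truthfully at €5,000: the top bid is €58,000 (a rival), so Yara loses. Payoff = €0.
Bidding €59,000: Yara has the top bid, wins, and pays the second-highest bid €58,000. Payoff = €5,000 − €58,000 = -€53,000.
Regret = truthful payoff − actual payoff = €0 − -€53,000 = €53,000.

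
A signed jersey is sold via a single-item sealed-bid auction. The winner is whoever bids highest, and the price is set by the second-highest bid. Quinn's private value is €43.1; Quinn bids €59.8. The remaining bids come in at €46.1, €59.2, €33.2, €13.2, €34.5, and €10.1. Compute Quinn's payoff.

Highest competing bid: €59.2.
Quinn's bid €59.8 is the highest overall, so Quinn wins and pays the second-highest bid, €59.2.
Payoff = value − price = €43.1 − €59.2 = -€16.1.
Overbidding won the item at a price above value — truthful bidding would have avoided this loss.

-€16.1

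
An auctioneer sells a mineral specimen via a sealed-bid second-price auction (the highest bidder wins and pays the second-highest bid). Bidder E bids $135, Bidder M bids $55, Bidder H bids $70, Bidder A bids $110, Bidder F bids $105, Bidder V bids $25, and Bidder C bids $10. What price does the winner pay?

Ordered from highest: Bidder E $135 > Bidder A $110 > Bidder F $105 > Bidder H $70 > Bidder M $55 > Bidder V $25 > Bidder C $10.
Bidder E is the highest bidder, so Bidder E wins.
Under the second-price rule, the price is the second-highest bid: $110.

The winner pays $110.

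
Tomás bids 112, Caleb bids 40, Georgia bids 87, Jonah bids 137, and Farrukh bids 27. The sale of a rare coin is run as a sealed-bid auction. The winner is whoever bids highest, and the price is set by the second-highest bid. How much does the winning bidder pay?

Sorted high to low: Jonah 137; Tomás 112; Georgia 87; Caleb 40; Farrukh 27.
Jonah has the highest bid, so Jonah wins.
The second-highest bid is 112, so that is what Jonah pays.

112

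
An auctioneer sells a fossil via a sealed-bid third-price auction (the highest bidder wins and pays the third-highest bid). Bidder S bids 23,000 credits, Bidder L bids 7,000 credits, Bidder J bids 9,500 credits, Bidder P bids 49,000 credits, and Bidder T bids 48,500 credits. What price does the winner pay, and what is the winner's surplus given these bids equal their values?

Sorted high to low: Bidder P 49,000 credits, then Bidder T 48,500 credits, then Bidder S 23,000 credits, then Bidder J 9,500 credits, then Bidder L 7,000 credits.
Bidder P is the highest bidder, so Bidder P wins.
Under the third-price rule, the price is the third-highest bid: 23,000 credits.
Surplus = 49,000 credits − 23,000 credits = 26,000 credits.

Price 23,000 credits; surplus 26,000 credits.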